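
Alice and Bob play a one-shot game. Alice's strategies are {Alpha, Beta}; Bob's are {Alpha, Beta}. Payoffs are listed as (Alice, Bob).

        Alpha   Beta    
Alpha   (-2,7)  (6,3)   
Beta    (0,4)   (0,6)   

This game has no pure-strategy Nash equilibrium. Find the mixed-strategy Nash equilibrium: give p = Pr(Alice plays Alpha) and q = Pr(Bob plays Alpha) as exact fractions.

In a mixed NE each player is indifferent between their pure strategies, so the opponent's mix sets the indifference.
Bob indifferent between Alpha and Beta: p·7 + (1−p)·4 = p·3 + (1−p)·6 ⟹ 4 + 3p = 6 + (-3)p ⟹ p = 1/3.
Alice indifferent between Alpha and Beta: q·(-2) + (1−q)·6 = q·0 + (1−q)·0 ⟹ 6 + (-8)q = 0 + 0q ⟹ q = 3/4.

p = 1/3, q = 3/4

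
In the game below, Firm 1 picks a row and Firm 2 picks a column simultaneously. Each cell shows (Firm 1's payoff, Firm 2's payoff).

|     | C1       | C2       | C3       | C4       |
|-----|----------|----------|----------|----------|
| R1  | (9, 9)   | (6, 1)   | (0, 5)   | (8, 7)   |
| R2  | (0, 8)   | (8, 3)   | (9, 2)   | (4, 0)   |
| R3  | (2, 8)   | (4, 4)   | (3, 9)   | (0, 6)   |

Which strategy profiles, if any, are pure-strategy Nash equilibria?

Find each player's best response to every opponent strategy; NE are the intersections.
Firm 1's best responses — vs C1: R1 (payoff 9); vs C2: R2 (payoff 8); vs C3: R2 (payoff 9); vs C4: R1 (payoff 8).
Firm 2's best responses — vs R1: C1 (payoff 9); vs R2: C1 (payoff 8); vs R3: C3 (payoff 9).
The only mutual best response is (R1, C1); neither player gains by switching there.

(R1, C1)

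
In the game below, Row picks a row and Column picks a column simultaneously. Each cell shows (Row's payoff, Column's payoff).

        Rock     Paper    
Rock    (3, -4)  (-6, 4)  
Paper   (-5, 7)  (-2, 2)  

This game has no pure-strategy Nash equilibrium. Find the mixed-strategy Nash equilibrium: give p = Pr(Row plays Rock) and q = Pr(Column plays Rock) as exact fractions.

p = 5/13, q = 1/3

Each player's mixing probability is pinned down by making the *other* player indifferent.
Column indifferent between Rock and Paper: p·(-4) + (1−p)·7 = p·4 + (1−p)·2 ⟹ 7 + (-11)p = 2 + 2p ⟹ p = 5/13.
Row indifferent between Rock and Paper: q·3 + (1−q)·(-6) = q·(-5) + (1−q)·(-2) ⟹ (-6) + 9q = (-2) + (-3)q ⟹ q = 1/3.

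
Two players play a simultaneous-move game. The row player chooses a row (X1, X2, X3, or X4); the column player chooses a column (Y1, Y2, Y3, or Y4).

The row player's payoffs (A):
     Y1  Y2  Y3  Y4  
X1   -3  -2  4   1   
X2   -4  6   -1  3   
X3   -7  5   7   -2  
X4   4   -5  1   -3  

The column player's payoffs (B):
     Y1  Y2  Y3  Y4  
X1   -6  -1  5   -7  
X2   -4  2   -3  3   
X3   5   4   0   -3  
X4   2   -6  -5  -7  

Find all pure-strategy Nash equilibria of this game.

Find each player's best response to every opponent strategy; NE are the intersections.
The row player's best responses — vs Y1: X4 (payoff 4); vs Y2: X2 (payoff 6); vs Y3: X3 (payoff 7); vs Y4: X2 (payoff 3).
The column player's best responses — vs X1: Y3 (payoff 5); vs X2: Y4 (payoff 3); vs X3: Y1 (payoff 5); vs X4: Y1 (payoff 2).
Mutual best responses occur at (X2, Y4) and (X4, Y1); at each, neither player gains by switching.

(X2, Y4) and (X4, Y1)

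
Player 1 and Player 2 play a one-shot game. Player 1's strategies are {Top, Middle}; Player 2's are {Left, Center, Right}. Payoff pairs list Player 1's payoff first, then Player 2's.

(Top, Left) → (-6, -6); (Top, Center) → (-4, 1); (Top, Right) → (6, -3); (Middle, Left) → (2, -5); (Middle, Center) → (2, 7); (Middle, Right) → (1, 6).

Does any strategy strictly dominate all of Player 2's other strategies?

Center

A strategy is strictly dominant if it gives Player 2 a strictly higher payoff than every other strategy, against every choice by the opponent.
Center strictly dominates: vs Top: 1 > each of {-6, -3}; vs Middle: 7 > each of {-5, 6}.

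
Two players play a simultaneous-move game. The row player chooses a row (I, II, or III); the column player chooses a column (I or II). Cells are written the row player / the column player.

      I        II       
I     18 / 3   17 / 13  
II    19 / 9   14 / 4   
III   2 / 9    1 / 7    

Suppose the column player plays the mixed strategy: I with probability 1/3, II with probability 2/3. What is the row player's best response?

The row player's best reply maximizes expected payoff against the mix.
I: (1/3)·18 + (2/3)·17 = 52/3
II: (1/3)·19 + (2/3)·14 = 47/3
III: (1/3)·2 + (2/3)·1 = 4/3
Highest expected payoff is 52/3, from I.

I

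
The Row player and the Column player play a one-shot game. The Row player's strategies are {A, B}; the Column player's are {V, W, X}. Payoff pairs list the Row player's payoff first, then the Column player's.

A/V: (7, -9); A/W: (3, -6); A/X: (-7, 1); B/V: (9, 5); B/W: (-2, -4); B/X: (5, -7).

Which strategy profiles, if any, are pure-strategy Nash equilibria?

A profile is a Nash equilibrium when each player is best-responding to the other.
The Row player's best responses — vs V: B (payoff 9); vs W: A (payoff 3); vs X: B (payoff 5).
The Column player's best responses — vs A: X (payoff 1); vs B: V (payoff 5).
The only mutual best response is (B, V); neither player gains by switching there.

(B, V)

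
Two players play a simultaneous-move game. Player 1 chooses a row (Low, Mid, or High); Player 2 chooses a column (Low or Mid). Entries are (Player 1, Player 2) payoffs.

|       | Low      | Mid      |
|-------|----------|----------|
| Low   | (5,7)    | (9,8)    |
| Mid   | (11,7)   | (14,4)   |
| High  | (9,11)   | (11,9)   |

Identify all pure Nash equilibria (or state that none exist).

Check mutual best responses: a cell is a NE iff neither player can gain by unilaterally deviating.
Player 1's best responses — vs Low: Mid (payoff 11); vs Mid: Mid (payoff 14).
Player 2's best responses — vs Low: Mid (payoff 8); vs Mid: Low (payoff 7); vs High: Low (payoff 11).
The only mutual best response is (Mid, Low); neither player gains by switching there.

(Mid, Low)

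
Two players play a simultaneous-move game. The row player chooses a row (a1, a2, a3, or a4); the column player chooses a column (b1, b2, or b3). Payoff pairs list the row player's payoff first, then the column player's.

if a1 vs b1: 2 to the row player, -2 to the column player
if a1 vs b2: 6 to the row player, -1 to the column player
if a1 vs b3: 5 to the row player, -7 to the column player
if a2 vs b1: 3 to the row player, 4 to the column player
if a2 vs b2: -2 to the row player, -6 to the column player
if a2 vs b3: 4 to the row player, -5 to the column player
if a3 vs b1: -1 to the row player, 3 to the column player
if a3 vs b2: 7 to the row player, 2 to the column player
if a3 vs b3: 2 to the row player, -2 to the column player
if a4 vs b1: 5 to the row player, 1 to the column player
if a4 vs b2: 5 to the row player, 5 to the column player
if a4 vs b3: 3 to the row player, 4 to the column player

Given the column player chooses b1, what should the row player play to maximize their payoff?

With the column player fixed at b1, the row player's payoffs are: a1 → 2, a2 → 3, a3 → -1, a4 → 5.
The maximum is 5, achieved by a4.

a4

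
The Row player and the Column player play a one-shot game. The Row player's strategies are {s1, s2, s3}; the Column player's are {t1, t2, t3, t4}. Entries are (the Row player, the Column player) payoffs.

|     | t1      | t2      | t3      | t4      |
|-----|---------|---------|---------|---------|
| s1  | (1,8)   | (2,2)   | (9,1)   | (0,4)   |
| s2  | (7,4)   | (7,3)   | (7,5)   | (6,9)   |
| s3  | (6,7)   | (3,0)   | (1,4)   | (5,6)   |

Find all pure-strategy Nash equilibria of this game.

A profile is a Nash equilibrium when each player is best-responding to the other.
The Row player's best responses — vs t1: s2 (payoff 7); vs t2: s2 (payoff 7); vs t3: s1 (payoff 9); vs t4: s2 (payoff 6).
The Column player's best responses — vs s1: t1 (payoff 8); vs s2: t4 (payoff 9); vs s3: t1 (payoff 7).
The only mutual best response is (s2, t4); neither player gains by switching there.

(s2, t4)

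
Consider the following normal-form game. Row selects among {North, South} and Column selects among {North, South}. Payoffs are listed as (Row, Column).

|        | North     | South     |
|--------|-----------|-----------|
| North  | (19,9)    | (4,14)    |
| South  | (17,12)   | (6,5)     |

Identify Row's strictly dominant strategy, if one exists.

No strictly dominant strategy

Check whether one of Row's strategies beats all alternatives regardless of what the opponent does.
North is not dominant: against South, South gives 6 > 4.
South is not dominant: against North, North gives 19 > 17.
No single strategy is best against every opponent action.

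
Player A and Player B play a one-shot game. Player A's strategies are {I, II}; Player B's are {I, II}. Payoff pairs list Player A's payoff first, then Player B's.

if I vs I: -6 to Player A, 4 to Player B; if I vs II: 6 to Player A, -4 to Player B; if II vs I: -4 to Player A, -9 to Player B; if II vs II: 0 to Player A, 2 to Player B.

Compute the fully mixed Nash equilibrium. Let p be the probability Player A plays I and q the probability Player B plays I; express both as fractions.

p = 11/19, q = 3/4

In a mixed NE each player is indifferent between their pure strategies, so the opponent's mix sets the indifference.
Player B indifferent between I and II: p·4 + (1−p)·(-9) = p·(-4) + (1−p)·2 ⟹ (-9) + 13p = 2 + (-6)p ⟹ p = 11/19.
Player A indifferent between I and II: q·(-6) + (1−q)·6 = q·(-4) + (1−q)·0 ⟹ 6 + (-12)q = 0 + (-4)q ⟹ q = 3/4.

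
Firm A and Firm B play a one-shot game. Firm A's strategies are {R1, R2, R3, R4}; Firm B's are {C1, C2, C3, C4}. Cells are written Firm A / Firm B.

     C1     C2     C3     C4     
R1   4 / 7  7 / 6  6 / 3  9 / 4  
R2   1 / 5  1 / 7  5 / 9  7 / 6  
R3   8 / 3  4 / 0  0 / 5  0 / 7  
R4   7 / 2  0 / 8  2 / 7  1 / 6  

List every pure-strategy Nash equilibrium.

Find each player's best response to every opponent strategy; NE are the intersections.
Firm A's best responses — vs C1: R3 (payoff 8); vs C2: R1 (payoff 7); vs C3: R1 (payoff 6); vs C4: R1 (payoff 9).
Firm B's best responses — vs R1: C1 (payoff 7); vs R2: C3 (payoff 9); vs R3: C4 (payoff 7); vs R4: C2 (payoff 8).
No cell has both players best-responding. For instance, Firm A's best reply to C2 is R1, but against R1 Firm B prefers C1 over C2.

None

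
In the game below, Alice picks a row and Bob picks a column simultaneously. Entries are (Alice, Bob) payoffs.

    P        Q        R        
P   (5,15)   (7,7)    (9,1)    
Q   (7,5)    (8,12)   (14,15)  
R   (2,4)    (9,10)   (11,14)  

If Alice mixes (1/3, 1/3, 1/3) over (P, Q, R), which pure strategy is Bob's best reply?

R

Compute Bob's expected payoff from each pure strategy against the given mix.
P: (1/3)·15 + (1/3)·5 + (1/3)·4 = 8
Q: (1/3)·7 + (1/3)·12 + (1/3)·10 = 29/3
R: (1/3)·1 + (1/3)·15 + (1/3)·14 = 10
Highest expected payoff is 10, from R.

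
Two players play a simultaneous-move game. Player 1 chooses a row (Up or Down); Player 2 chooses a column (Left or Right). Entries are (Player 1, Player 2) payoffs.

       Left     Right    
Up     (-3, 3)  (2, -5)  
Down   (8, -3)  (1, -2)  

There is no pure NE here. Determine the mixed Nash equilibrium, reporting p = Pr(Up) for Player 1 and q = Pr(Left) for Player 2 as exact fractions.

p = 1/9, q = 1/12

In a mixed NE each player is indifferent between their pure strategies, so the opponent's mix sets the indifference.
Player 2 indifferent between Left and Right: p·3 + (1−p)·(-3) = p·(-5) + (1−p)·(-2) ⟹ (-3) + 6p = (-2) + (-3)p ⟹ p = 1/9.
Player 1 indifferent between Up and Down: q·(-3) + (1−q)·2 = q·8 + (1−q)·1 ⟹ 2 + (-5)q = 1 + 7q ⟹ q = 1/12.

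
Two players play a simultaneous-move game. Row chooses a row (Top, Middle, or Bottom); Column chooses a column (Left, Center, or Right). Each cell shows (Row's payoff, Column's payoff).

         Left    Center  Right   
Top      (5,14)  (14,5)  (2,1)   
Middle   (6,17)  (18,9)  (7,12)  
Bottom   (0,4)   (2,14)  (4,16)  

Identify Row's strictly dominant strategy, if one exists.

Check whether one of Row's strategies beats all alternatives regardless of what the opponent does.
Middle strictly dominates: vs Left: 6 > each of {5, 0}; vs Center: 18 > each of {14, 2}; vs Right: 7 > each of {2, 4}.

Middle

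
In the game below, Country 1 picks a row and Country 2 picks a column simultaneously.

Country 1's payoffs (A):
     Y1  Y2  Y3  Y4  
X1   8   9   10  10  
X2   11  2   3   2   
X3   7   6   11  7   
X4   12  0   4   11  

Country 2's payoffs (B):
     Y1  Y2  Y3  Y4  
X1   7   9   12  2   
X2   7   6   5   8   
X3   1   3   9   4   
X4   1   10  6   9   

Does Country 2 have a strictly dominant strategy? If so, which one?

None

Check whether one of Country 2's strategies beats all alternatives regardless of what the opponent does.
Y1 is not dominant: against X1, Y2 gives 9 > 7.
Y2 is not dominant: against X1, Y3 gives 12 > 9.
Y3 is not dominant: against X2, Y1 gives 7 > 5.
Y4 is not dominant: against X1, Y1 gives 7 > 2.
No single strategy is best against every opponent action.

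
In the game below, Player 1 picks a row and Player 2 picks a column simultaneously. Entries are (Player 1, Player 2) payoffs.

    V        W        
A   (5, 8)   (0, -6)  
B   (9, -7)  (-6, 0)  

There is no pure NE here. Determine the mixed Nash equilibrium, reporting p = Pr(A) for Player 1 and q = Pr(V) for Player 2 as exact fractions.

p = 1/3, q = 3/5

In a mixed NE each player is indifferent between their pure strategies, so the opponent's mix sets the indifference.
Player 2 indifferent between V and W: p·8 + (1−p)·(-7) = p·(-6) + (1−p)·0 ⟹ (-7) + 15p = 0 + (-6)p ⟹ p = 1/3.
Player 1 indifferent between A and B: q·5 + (1−q)·0 = q·9 + (1−q)·(-6) ⟹ 0 + 5q = (-6) + 15q ⟹ q = 3/5.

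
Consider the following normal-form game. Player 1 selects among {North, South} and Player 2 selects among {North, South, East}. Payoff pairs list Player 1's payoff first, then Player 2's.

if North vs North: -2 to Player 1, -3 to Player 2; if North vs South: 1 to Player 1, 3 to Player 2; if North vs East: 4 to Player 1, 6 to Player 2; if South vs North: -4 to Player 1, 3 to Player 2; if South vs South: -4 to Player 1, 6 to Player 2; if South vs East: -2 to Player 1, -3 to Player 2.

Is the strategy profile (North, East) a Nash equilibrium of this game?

Holding Player 2 at East: Player 1 gets 4 from North, versus -2 from South. No profitable deviation for Player 1.
Holding Player 1 at North: Player 2 gets 6 from East, versus -3 from North, 3 from South. No profitable deviation for Player 2 either.

Yes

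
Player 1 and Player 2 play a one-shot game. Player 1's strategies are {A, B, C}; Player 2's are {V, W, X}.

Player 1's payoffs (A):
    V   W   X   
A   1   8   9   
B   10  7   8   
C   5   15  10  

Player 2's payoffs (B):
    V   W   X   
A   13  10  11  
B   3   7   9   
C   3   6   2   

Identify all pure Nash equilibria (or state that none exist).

(C, W)

Check mutual best responses: a cell is a NE iff neither player can gain by unilaterally deviating.
Player 1's best responses — vs V: B (payoff 10); vs W: C (payoff 15); vs X: C (payoff 10).
Player 2's best responses — vs A: V (payoff 13); vs B: X (payoff 9); vs C: W (payoff 6).
The only mutual best response is (C, W); neither player gains by switching there.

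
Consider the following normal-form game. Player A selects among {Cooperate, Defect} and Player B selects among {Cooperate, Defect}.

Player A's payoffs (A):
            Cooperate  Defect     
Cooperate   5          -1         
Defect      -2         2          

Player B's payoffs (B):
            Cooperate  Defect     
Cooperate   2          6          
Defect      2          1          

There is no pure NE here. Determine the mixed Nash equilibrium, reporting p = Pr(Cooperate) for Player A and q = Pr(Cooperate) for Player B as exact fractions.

Each player's mixing probability is pinned down by making the *other* player indifferent.
Player B indifferent between Cooperate and Defect: p·2 + (1−p)·2 = p·6 + (1−p)·1 ⟹ 2 + 0p = 1 + 5p ⟹ p = 1/5.
Player A indifferent between Cooperate and Defect: q·5 + (1−q)·(-1) = q·(-2) + (1−q)·2 ⟹ (-1) + 6q = 2 + (-4)q ⟹ q = 3/10.

p = 1/5, q = 3/10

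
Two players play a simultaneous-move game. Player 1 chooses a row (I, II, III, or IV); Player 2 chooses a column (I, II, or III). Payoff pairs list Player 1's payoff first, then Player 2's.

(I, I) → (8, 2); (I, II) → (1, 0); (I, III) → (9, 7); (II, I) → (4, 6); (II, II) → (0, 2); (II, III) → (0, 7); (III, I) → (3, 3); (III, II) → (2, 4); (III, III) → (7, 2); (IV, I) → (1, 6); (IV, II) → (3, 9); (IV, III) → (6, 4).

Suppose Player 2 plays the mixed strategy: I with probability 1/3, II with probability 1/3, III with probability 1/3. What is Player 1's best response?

I

Player 1's best reply maximizes expected payoff against the mix.
I: (1/3)·8 + (1/3)·1 + (1/3)·9 = 6
II: (1/3)·4 + (1/3)·0 + (1/3)·0 = 4/3
III: (1/3)·3 + (1/3)·2 + (1/3)·7 = 4
IV: (1/3)·1 + (1/3)·3 + (1/3)·6 = 10/3
Highest expected payoff is 6, from I.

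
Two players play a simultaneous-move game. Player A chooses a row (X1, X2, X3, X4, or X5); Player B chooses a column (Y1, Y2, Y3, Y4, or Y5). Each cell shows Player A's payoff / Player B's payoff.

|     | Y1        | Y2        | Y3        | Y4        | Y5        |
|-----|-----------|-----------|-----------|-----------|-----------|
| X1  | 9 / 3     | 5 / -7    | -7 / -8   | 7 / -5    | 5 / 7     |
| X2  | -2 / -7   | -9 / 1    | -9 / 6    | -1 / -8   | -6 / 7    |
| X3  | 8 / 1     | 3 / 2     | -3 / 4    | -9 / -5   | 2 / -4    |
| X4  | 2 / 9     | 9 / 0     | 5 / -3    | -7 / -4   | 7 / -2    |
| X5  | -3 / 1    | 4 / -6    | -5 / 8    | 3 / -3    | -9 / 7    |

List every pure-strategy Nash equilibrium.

None

A profile is a Nash equilibrium when each player is best-responding to the other.
Player A's best responses — vs Y1: X1 (payoff 9); vs Y2: X4 (payoff 9); vs Y3: X4 (payoff 5); vs Y4: X1 (payoff 7); vs Y5: X4 (payoff 7).
Player B's best responses — vs X1: Y5 (payoff 7); vs X2: Y5 (payoff 7); vs X3: Y3 (payoff 4); vs X4: Y1 (payoff 9); vs X5: Y3 (payoff 8).
No cell has both players best-responding. For instance, Player A's best reply to Y1 is X1, but against X1 Player B prefers Y5 over Y1.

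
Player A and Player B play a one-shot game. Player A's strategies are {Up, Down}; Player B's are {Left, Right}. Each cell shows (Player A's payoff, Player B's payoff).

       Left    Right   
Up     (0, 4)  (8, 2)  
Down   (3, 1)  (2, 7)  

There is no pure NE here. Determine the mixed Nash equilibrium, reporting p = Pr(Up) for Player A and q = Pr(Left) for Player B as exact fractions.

p = 3/4, q = 2/3

Each player's mixing probability is pinned down by making the *other* player indifferent.
Player B indifferent between Left and Right: p·4 + (1−p)·1 = p·2 + (1−p)·7 ⟹ 1 + 3p = 7 + (-5)p ⟹ p = 3/4.
Player A indifferent between Up and Down: q·0 + (1−q)·8 = q·3 + (1−q)·2 ⟹ 8 + (-8)q = 2 + 1q ⟹ q = 2/3.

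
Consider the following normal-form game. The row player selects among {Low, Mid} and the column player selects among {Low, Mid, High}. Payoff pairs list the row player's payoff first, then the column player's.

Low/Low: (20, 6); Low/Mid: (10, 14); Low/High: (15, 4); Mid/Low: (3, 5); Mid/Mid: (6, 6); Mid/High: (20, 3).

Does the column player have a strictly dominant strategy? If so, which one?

A strategy is strictly dominant if it gives the column player a strictly higher payoff than every other strategy, against every choice by the opponent.
Mid strictly dominates: vs Low: 14 > each of {6, 4}; vs Mid: 6 > each of {5, 3}.

Mid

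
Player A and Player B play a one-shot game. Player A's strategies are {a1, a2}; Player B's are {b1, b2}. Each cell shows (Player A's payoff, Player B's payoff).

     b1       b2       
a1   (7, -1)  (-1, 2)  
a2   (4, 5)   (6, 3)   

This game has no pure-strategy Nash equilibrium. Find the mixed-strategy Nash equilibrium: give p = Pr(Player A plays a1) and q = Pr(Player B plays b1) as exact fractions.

Each player's mixing probability is pinned down by making the *other* player indifferent.
Player B indifferent between b1 and b2: p·(-1) + (1−p)·5 = p·2 + (1−p)·3 ⟹ 5 + (-6)p = 3 + (-1)p ⟹ p = 2/5.
Player A indifferent between a1 and a2: q·7 + (1−q)·(-1) = q·4 + (1−q)·6 ⟹ (-1) + 8q = 6 + (-2)q ⟹ q = 7/10.

p = 2/5, q = 7/10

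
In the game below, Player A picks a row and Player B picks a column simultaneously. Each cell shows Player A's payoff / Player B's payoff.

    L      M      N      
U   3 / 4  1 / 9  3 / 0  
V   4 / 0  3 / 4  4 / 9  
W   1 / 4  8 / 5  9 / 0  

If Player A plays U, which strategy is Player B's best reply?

M

With Player A fixed at U, Player B's payoffs are: L → 4, M → 9, N → 0.
The maximum is 9, achieved by M.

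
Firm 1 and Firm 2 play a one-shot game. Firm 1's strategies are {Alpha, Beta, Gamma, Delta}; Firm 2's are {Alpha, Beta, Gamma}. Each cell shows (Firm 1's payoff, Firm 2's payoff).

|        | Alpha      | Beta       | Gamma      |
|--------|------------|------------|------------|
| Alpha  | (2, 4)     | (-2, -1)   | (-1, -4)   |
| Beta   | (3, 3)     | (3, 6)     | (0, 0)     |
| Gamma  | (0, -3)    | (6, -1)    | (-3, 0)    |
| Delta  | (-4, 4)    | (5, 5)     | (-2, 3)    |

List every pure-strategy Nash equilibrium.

A profile is a Nash equilibrium when each player is best-responding to the other.
Firm 1's best responses — vs Alpha: Beta (payoff 3); vs Beta: Gamma (payoff 6); vs Gamma: Beta (payoff 0).
Firm 2's best responses — vs Alpha: Alpha (payoff 4); vs Beta: Beta (payoff 6); vs Gamma: Gamma (payoff 0); vs Delta: Beta (payoff 5).
No cell has both players best-responding. For instance, Firm 1's best reply to Beta is Gamma, but against Gamma Firm 2 prefers Gamma over Beta.

None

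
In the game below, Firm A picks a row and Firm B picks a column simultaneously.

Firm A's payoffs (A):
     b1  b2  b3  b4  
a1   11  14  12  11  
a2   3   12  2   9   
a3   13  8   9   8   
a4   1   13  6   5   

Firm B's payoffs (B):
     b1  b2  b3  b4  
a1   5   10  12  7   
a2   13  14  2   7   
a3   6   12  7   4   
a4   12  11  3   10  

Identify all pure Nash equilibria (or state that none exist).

(a1, b3)

Check mutual best responses: a cell is a NE iff neither player can gain by unilaterally deviating.
Firm A's best responses — vs b1: a3 (payoff 13); vs b2: a1 (payoff 14); vs b3: a1 (payoff 12); vs b4: a1 (payoff 11).
Firm B's best responses — vs a1: b3 (payoff 12); vs a2: b2 (payoff 14); vs a3: b2 (payoff 12); vs a4: b1 (payoff 12).
The only mutual best response is (a1, b3); neither player gains by switching there.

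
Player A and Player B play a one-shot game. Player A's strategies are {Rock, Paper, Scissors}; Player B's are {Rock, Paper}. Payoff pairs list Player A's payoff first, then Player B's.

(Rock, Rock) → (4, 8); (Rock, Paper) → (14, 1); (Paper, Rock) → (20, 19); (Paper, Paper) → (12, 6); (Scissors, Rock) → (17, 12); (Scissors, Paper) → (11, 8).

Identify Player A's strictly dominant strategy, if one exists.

A strategy is strictly dominant if it gives Player A a strictly higher payoff than every other strategy, against every choice by the opponent.
Rock is not dominant: against Rock, Paper gives 20 > 4.
Paper is not dominant: against Paper, Rock gives 14 > 12.
Scissors is not dominant: against Rock, Paper gives 20 > 17.
No single strategy is best against every opponent action.

No strictly dominant strategy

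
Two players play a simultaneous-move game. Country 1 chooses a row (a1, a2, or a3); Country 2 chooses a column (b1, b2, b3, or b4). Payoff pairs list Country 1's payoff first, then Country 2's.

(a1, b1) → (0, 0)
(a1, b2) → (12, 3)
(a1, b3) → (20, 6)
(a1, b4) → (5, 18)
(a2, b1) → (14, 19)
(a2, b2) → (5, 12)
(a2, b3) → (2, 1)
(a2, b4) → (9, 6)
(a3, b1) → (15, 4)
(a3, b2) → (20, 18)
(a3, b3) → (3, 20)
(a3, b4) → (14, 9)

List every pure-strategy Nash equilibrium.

There is no pure-strategy Nash equilibrium

A profile is a Nash equilibrium when each player is best-responding to the other.
Country 1's best responses — vs b1: a3 (payoff 15); vs b2: a3 (payoff 20); vs b3: a1 (payoff 20); vs b4: a3 (payoff 14).
Country 2's best responses — vs a1: b4 (payoff 18); vs a2: b1 (payoff 19); vs a3: b3 (payoff 20).
No cell has both players best-responding. For instance, Country 1's best reply to b4 is a3, but against a3 Country 2 prefers b3 over b4.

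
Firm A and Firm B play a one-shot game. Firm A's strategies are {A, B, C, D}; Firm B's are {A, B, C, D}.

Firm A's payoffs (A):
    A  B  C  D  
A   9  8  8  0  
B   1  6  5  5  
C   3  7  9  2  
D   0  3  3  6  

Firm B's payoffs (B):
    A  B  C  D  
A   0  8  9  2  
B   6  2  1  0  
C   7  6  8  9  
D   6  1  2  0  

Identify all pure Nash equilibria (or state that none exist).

None

Check mutual best responses: a cell is a NE iff neither player can gain by unilaterally deviating.
Firm A's best responses — vs A: A (payoff 9); vs B: A (payoff 8); vs C: C (payoff 9); vs D: D (payoff 6).
Firm B's best responses — vs A: C (payoff 9); vs B: A (payoff 6); vs C: D (payoff 9); vs D: A (payoff 6).
No cell has both players best-responding. For instance, Firm A's best reply to C is C, but against C Firm B prefers D over C.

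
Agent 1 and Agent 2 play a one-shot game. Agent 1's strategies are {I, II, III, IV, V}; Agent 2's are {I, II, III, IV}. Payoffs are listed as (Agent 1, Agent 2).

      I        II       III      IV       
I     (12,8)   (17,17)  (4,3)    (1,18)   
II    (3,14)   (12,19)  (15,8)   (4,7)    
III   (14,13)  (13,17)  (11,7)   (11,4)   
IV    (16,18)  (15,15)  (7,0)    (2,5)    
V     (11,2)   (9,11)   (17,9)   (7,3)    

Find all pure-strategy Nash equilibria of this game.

Find each player's best response to every opponent strategy; NE are the intersections.
Agent 1's best responses — vs I: IV (payoff 16); vs II: I (payoff 17); vs III: V (payoff 17); vs IV: III (payoff 11).
Agent 2's best responses — vs I: IV (payoff 18); vs II: II (payoff 19); vs III: II (payoff 17); vs IV: I (payoff 18); vs V: II (payoff 11).
The only mutual best response is (IV, I); neither player gains by switching there.

(IV, I)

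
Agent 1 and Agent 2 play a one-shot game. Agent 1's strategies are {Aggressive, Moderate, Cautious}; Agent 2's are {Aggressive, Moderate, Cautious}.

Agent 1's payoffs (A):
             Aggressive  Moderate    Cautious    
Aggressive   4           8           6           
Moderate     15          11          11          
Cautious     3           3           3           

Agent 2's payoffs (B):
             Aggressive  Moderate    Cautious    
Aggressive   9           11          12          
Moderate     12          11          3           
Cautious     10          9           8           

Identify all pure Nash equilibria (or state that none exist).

(Moderate, Aggressive)

Check mutual best responses: a cell is a NE iff neither player can gain by unilaterally deviating.
Agent 1's best responses — vs Aggressive: Moderate (payoff 15); vs Moderate: Moderate (payoff 11); vs Cautious: Moderate (payoff 11).
Agent 2's best responses — vs Aggressive: Cautious (payoff 12); vs Moderate: Aggressive (payoff 12); vs Cautious: Aggressive (payoff 10).
The only mutual best response is (Moderate, Aggressive); neither player gains by switching there.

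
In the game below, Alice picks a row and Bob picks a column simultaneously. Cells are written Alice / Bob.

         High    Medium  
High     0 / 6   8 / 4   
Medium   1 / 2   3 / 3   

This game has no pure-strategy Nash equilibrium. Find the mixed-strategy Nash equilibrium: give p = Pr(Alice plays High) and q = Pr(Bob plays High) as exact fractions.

p = 1/3, q = 5/6

Each player's mixing probability is pinned down by making the *other* player indifferent.
Bob indifferent between High and Medium: p·6 + (1−p)·2 = p·4 + (1−p)·3 ⟹ 2 + 4p = 3 + 1p ⟹ p = 1/3.
Alice indifferent between High and Medium: q·0 + (1−q)·8 = q·1 + (1−q)·3 ⟹ 8 + (-8)q = 3 + (-2)q ⟹ q = 5/6.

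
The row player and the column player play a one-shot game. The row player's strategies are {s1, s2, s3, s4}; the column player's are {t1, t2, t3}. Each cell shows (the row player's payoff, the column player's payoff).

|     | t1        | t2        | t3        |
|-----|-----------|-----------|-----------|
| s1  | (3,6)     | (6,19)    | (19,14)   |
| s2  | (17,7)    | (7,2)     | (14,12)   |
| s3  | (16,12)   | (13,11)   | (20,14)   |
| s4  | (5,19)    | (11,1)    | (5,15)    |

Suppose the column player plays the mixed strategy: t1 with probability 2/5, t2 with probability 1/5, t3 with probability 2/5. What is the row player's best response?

Compute the row player's expected payoff from each pure strategy against the given mix.
s1: (2/5)·3 + (1/5)·6 + (2/5)·19 = 10
s2: (2/5)·17 + (1/5)·7 + (2/5)·14 = 69/5
s3: (2/5)·16 + (1/5)·13 + (2/5)·20 = 17
s4: (2/5)·5 + (1/5)·11 + (2/5)·5 = 31/5
Highest expected payoff is 17, from s3.

s3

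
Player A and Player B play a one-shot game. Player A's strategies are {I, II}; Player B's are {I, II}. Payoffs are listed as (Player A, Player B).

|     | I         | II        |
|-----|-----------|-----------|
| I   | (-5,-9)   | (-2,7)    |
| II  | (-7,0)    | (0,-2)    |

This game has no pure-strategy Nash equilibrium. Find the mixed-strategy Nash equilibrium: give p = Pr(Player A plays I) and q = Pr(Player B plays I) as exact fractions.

p = 1/9, q = 1/2

In a mixed NE each player is indifferent between their pure strategies, so the opponent's mix sets the indifference.
Player B indifferent between I and II: p·(-9) + (1−p)·0 = p·7 + (1−p)·(-2) ⟹ 0 + (-9)p = (-2) + 9p ⟹ p = 1/9.
Player A indifferent between I and II: q·(-5) + (1−q)·(-2) = q·(-7) + (1−q)·0 ⟹ (-2) + (-3)q = 0 + (-7)q ⟹ q = 1/2.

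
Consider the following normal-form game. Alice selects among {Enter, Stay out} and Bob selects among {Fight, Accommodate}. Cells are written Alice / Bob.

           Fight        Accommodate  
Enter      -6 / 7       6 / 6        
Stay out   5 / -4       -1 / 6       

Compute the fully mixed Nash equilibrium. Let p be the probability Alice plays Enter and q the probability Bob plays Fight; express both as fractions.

p = 10/11, q = 7/18

In a mixed NE each player is indifferent between their pure strategies, so the opponent's mix sets the indifference.
Bob indifferent between Fight and Accommodate: p·7 + (1−p)·(-4) = p·6 + (1−p)·6 ⟹ (-4) + 11p = 6 + 0p ⟹ p = 10/11.
Alice indifferent between Enter and Stay out: q·(-6) + (1−q)·6 = q·5 + (1−q)·(-1) ⟹ 6 + (-12)q = (-1) + 6q ⟹ q = 7/18.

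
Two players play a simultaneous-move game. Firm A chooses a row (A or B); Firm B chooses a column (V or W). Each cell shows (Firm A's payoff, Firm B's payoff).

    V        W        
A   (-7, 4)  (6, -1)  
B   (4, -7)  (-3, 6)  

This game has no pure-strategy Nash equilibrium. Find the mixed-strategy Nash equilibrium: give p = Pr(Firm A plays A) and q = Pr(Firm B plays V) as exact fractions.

p = 13/18, q = 9/20

Each player's mixing probability is pinned down by making the *other* player indifferent.
Firm B indifferent between V and W: p·4 + (1−p)·(-7) = p·(-1) + (1−p)·6 ⟹ (-7) + 11p = 6 + (-7)p ⟹ p = 13/18.
Firm A indifferent between A and B: q·(-7) + (1−q)·6 = q·4 + (1−q)·(-3) ⟹ 6 + (-13)q = (-3) + 7q ⟹ q = 9/20.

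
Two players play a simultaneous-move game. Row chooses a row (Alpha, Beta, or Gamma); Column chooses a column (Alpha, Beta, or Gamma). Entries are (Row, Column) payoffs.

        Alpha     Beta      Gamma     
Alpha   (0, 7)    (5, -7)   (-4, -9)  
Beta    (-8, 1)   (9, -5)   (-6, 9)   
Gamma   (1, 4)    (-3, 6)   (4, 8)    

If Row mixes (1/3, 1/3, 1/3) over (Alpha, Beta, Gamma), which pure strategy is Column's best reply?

Column's best reply maximizes expected payoff against the mix.
Alpha: (1/3)·7 + (1/3)·1 + (1/3)·4 = 4
Beta: (1/3)·(-7) + (1/3)·(-5) + (1/3)·6 = -2
Gamma: (1/3)·(-9) + (1/3)·9 + (1/3)·8 = 8/3
Highest expected payoff is 4, from Alpha.

Alpha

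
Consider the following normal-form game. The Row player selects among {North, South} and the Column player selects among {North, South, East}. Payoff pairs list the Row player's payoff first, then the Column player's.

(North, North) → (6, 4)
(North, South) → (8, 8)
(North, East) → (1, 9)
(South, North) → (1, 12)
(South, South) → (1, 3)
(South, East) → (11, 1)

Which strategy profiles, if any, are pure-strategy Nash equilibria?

None

Check mutual best responses: a cell is a NE iff neither player can gain by unilaterally deviating.
The Row player's best responses — vs North: North (payoff 6); vs South: North (payoff 8); vs East: South (payoff 11).
The Column player's best responses — vs North: East (payoff 9); vs South: North (payoff 12).
No cell has both players best-responding. For instance, the Row player's best reply to South is North, but against North the Column player prefers East over South.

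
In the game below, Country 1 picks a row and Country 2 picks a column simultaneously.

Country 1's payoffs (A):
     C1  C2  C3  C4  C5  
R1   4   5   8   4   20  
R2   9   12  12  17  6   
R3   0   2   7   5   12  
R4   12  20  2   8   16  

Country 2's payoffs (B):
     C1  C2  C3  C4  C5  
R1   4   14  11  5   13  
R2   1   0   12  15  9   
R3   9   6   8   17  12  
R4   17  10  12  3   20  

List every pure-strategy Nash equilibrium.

(R2, C4)

A profile is a Nash equilibrium when each player is best-responding to the other.
Country 1's best responses — vs C1: R4 (payoff 12); vs C2: R4 (payoff 20); vs C3: R2 (payoff 12); vs C4: R2 (payoff 17); vs C5: R1 (payoff 20).
Country 2's best responses — vs R1: C2 (payoff 14); vs R2: C4 (payoff 15); vs R3: C4 (payoff 17); vs R4: C5 (payoff 20).
The only mutual best response is (R2, C4); neither player gains by switching there.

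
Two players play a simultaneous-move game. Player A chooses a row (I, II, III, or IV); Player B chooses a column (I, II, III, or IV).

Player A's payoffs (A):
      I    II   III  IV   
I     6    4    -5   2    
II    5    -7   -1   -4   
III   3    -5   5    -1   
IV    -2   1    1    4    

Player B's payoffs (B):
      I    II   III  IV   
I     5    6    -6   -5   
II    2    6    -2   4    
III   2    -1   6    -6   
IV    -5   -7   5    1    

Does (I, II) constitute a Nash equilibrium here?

Holding Player B at II: Player A gets 4 from I, versus -7 from II, -5 from III, 1 from IV. No profitable deviation for Player A.
Holding Player A at I: Player B gets 6 from II, versus 5 from I, -6 from III, -5 from IV. No profitable deviation for Player B either.

Yes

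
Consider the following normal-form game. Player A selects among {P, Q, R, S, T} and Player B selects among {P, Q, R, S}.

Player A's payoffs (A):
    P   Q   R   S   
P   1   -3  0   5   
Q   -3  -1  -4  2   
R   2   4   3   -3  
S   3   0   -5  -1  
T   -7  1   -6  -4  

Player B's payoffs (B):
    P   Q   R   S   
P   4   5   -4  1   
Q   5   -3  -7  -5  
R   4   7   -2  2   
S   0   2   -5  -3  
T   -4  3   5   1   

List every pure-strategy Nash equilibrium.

(R, Q)

Check mutual best responses: a cell is a NE iff neither player can gain by unilaterally deviating.
Player A's best responses — vs P: S (payoff 3); vs Q: R (payoff 4); vs R: R (payoff 3); vs S: P (payoff 5).
Player B's best responses — vs P: Q (payoff 5); vs Q: P (payoff 5); vs R: Q (payoff 7); vs S: Q (payoff 2); vs T: R (payoff 5).
The only mutual best response is (R, Q); neither player gains by switching there.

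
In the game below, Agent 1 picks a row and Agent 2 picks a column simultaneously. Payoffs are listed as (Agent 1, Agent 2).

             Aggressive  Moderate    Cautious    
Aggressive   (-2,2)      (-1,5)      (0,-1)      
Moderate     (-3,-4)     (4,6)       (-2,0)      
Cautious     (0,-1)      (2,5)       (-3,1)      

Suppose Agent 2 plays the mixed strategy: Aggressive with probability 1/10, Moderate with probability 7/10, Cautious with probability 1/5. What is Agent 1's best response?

Moderate

Agent 1's best reply maximizes expected payoff against the mix.
Aggressive: (1/10)·(-2) + (7/10)·(-1) + (1/5)·0 = -9/10
Moderate: (1/10)·(-3) + (7/10)·4 + (1/5)·(-2) = 21/10
Cautious: (1/10)·0 + (7/10)·2 + (1/5)·(-3) = 4/5
Highest expected payoff is 21/10, from Moderate.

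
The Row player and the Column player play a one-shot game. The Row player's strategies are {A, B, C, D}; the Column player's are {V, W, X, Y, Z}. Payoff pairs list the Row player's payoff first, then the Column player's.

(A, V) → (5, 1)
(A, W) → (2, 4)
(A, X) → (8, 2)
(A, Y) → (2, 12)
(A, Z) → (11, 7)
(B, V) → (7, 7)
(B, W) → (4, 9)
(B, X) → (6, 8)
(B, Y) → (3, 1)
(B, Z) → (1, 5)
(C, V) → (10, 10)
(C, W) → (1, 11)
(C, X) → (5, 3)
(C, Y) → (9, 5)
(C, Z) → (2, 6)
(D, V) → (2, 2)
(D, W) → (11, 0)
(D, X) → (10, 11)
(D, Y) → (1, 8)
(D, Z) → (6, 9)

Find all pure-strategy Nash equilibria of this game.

A profile is a Nash equilibrium when each player is best-responding to the other.
The Row player's best responses — vs V: C (payoff 10); vs W: D (payoff 11); vs X: D (payoff 10); vs Y: C (payoff 9); vs Z: A (payoff 11).
The Column player's best responses — vs A: Y (payoff 12); vs B: W (payoff 9); vs C: W (payoff 11); vs D: X (payoff 11).
The only mutual best response is (D, X); neither player gains by switching there.

(D, X)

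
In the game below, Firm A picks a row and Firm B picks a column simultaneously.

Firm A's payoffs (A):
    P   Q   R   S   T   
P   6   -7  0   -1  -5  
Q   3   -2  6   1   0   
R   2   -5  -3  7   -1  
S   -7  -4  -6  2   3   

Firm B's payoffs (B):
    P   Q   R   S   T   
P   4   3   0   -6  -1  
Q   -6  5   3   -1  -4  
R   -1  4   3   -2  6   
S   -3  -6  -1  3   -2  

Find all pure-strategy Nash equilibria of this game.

Find each player's best response to every opponent strategy; NE are the intersections.
Firm A's best responses — vs P: P (payoff 6); vs Q: Q (payoff -2); vs R: Q (payoff 6); vs S: R (payoff 7); vs T: S (payoff 3).
Firm B's best responses — vs P: P (payoff 4); vs Q: Q (payoff 5); vs R: T (payoff 6); vs S: S (payoff 3).
Mutual best responses occur at (P, P) and (Q, Q); at each, neither player gains by switching.

(P, P) and (Q, Q)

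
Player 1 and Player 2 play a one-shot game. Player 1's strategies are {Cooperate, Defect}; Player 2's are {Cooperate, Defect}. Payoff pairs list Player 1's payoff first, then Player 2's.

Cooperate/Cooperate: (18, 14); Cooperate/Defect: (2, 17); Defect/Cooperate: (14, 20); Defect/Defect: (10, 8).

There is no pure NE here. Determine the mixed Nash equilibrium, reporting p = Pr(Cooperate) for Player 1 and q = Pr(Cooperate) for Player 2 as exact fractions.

In a mixed NE each player is indifferent between their pure strategies, so the opponent's mix sets the indifference.
Player 2 indifferent between Cooperate and Defect: p·14 + (1−p)·20 = p·17 + (1−p)·8 ⟹ 20 + (-6)p = 8 + 9p ⟹ p = 4/5.
Player 1 indifferent between Cooperate and Defect: q·18 + (1−q)·2 = q·14 + (1−q)·10 ⟹ 2 + 16q = 10 + 4q ⟹ q = 2/3.

p = 4/5, q = 2/3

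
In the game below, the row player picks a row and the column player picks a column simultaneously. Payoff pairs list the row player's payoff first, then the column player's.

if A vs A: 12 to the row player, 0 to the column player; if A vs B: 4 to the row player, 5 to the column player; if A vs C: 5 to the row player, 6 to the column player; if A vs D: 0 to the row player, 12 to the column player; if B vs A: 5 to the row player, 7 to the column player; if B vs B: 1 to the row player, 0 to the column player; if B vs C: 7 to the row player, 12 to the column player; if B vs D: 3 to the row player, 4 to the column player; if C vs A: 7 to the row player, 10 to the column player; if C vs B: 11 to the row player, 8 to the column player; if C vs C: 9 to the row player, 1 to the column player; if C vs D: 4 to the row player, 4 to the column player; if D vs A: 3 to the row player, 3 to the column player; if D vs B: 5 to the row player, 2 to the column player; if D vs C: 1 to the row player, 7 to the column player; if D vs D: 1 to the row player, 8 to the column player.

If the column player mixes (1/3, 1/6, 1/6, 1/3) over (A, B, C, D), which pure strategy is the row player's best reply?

Compute the row player's expected payoff from each pure strategy against the given mix.
A: (1/3)·12 + (1/6)·4 + (1/6)·5 + (1/3)·0 = 11/2
B: (1/3)·5 + (1/6)·1 + (1/6)·7 + (1/3)·3 = 4
C: (1/3)·7 + (1/6)·11 + (1/6)·9 + (1/3)·4 = 7
D: (1/3)·3 + (1/6)·5 + (1/6)·1 + (1/3)·1 = 7/3
Highest expected payoff is 7, from C.

C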